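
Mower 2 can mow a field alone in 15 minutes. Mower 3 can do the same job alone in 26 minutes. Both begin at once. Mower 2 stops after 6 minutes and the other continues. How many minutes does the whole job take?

78/5 minutes

In the first 6 minutes the combined rate is 41/390, so 41/65 of the job is done, leaving 24/65.
After Mower 2 leaves the rate is 1/26 per minute; the remaining 24/65 takes 48/5 minutes.
Total = 6 + 48/5 = 78/5 minutes.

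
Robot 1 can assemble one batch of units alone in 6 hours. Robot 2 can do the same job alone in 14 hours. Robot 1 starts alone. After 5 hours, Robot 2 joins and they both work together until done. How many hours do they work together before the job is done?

In the first 5 hours Robot 1 alone does 5/6 of the job, leaving 1/6.
Once everyone is working, combined rate: 1/6 + 1/14 = (7 + 3)/42 = 10/42 = 5/21 per hour.
Remaining 1/6 at 5/21 per hour takes 7/10 hours.

7/10 hours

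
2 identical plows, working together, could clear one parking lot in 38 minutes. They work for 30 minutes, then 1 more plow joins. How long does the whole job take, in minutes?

One plow does 1/76 of the job per minute.
After 30 minutes with 2 plows, 15/19 is done (4/19 left).
With 3 plows the rate is 3/76, so the rest takes 4/19 ÷ 3/76 = 16/3 minutes.
Total = 30 + 16/3 = 106/3 minutes.

106/3 minutes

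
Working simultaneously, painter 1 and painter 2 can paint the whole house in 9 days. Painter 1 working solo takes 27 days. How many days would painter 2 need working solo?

Combined rate is 1/9 per day.
Known contribution: 1/27 per day.
So painter 2's rate is 1/9 − 1/27 = 2/27, meaning 27/2 days alone.

27/2 days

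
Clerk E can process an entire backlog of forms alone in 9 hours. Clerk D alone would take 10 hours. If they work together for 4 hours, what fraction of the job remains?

Combined rate: 1/9 + 1/10 = (10 + 9)/90 = 19/90 per hour.
In 4 hours they complete 4·19/90 = 38/45 of the job.
So 7/45 remains.

7/45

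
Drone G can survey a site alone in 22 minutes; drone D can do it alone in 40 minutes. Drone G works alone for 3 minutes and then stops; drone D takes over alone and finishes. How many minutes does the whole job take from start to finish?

In 3 minutes drone G does 3/22 of the job, leaving 19/22.
Drone D works at 1/40 per minute, so finishing takes 19/22 ÷ 1/40 = 380/11 minutes.
Total time = 3 + 380/11 = 413/11 minutes.

413/11 minutes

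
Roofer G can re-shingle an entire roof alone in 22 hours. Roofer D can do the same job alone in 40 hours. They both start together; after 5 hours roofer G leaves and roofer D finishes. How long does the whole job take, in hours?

In the first 5 hours the combined rate is 31/440, so 31/88 of the job is done, leaving 57/88.
After roofer G leaves the rate is 1/40 per hour; the remaining 57/88 takes 285/11 hours.
Total = 5 + 285/11 = 340/11 hours.

340/11 hours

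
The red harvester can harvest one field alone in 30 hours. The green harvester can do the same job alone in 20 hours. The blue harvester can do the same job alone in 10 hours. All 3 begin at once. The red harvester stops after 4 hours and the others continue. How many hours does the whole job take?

In the first 4 hours the combined rate is 11/60, so 11/15 of the job is done, leaving 4/15.
After the red harvester leaves the rate is 3/20 per hour; the remaining 4/15 takes 16/9 hours.
Total = 4 + 16/9 = 52/9 hours.

52/9 hours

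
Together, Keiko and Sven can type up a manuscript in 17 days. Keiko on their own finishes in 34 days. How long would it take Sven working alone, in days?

34 days

Combined rate is 1/17 per day.
Known contribution: 1/34 per day.
So Sven's rate is 1/17 − 1/34 = 1/34, meaning 34 days alone.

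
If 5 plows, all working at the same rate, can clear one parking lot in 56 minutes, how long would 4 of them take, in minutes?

Total work is 5·56 = 280 plow-minutes.
With 4 plows: 280/4 = 70 minutes.

70 minutes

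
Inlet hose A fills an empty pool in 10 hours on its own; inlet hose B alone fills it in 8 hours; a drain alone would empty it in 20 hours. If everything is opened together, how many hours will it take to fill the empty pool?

Net rate = 1/10 + 1/8 − 1/20 = (4 + 5 − 2)/40 = 7/40 per hour.
Filling time = 1 ÷ (7/40) = 40/7 hours.

40/7 hours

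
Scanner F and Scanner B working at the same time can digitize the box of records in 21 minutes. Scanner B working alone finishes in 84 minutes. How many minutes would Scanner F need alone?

Combined rate is 1/21 per minute.
Known contribution: 1/84 per minute.
So Scanner F's rate is 1/21 − 1/84 = 1/28, meaning 28 minutes alone.

28 minutes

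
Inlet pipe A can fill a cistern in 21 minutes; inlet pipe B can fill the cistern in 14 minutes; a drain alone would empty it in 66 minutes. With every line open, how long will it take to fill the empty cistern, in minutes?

Net rate = 1/21 + 1/14 − 1/66 = (22 + 33 − 7)/462 = 48/462 = 8/77 per minute.
Filling time = 1 ÷ (8/77) = 77/8 minutes.

77/8 minutes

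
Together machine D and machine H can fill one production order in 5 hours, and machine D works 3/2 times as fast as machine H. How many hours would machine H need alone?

25/2 hours

Let machine H's rate be r; then machine D's rate is (3/2)r, so together (3/2 + 1)r = (5/2)r = 1/5.
Thus r = 2/25 per hour.
Machine H alone: 25/2 hours; machine D alone: 25/3 hours.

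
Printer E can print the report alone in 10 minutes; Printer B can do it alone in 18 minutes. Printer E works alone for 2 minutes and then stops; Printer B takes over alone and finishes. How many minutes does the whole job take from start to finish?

82/5 minutes

In 2 minutes Printer E does 2/10 = 1/5 of the job, leaving 4/5.
Printer B works at 1/18 per minute, so finishing takes 4/5 ÷ 1/18 = 72/5 minutes.
Total time = 2 + 72/5 = 82/5 minutes.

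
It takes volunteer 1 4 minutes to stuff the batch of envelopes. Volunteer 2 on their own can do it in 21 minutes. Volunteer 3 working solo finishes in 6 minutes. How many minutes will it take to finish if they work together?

Combined rate: 1/4 + 1/21 + 1/6 = (21 + 4 + 14)/84 = 39/84 = 13/28 per minute.
Time = 1 ÷ (13/28) = 28/13 minutes.

28/13 minutes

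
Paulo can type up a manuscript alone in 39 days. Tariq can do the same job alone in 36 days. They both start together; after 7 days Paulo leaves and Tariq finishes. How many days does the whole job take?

In the first 7 days the combined rate is 25/468, so 175/468 of the job is done, leaving 293/468.
After Paulo leaves the rate is 1/36 per day; the remaining 293/468 takes 293/13 days.
Total = 7 + 293/13 = 384/13 days.

384/13 days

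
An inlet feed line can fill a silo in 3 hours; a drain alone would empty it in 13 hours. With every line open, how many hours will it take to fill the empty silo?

39/10 hours

Net rate = 1/3 − 1/13 = (13 − 3)/39 = 10/39 per hour.
Filling time = 1 ÷ (10/39) = 39/10 hours.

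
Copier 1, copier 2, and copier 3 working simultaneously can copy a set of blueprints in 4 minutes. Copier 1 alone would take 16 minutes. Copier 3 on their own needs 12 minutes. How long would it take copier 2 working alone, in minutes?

48/5 minutes

Combined rate is 1/4 per minute.
Known contribution: 1/16 + 1/12 = (3 + 4)/48 = 7/48 per minute.
So copier 2's rate is 1/4 − 7/48 = 5/48, meaning 48/5 minutes alone.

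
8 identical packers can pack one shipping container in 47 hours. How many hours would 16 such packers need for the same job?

47/2 hours

Total work is 8·47 = 376 packer-hours.
With 16 packers: 376/16 = 47/2 hours.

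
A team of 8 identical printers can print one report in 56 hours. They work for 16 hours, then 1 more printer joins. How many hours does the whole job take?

464/9 hours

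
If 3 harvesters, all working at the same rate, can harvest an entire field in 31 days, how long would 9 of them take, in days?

31/3 days

Total work is 3·31 = 93 harvester-days.
With 9 harvesters: 93/9 = 31/3 days.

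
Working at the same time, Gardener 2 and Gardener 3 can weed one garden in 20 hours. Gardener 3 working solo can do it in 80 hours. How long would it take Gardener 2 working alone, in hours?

80/3 hours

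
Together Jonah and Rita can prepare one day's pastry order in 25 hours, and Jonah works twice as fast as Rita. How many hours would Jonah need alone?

Let Rita's rate be r; then Jonah's rate is 2r, so together (2 + 1)r = 3r = 1/25.
Thus r = 1/75 per hour.
Rita alone: 75 hours; Jonah alone: 75/2 hours.

75/2 hours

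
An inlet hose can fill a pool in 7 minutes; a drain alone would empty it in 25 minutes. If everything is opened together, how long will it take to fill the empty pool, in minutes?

Net rate = 1/7 − 1/25 = (25 − 7)/175 = 18/175 per minute.
Filling time = 1 ÷ (18/175) = 175/18 minutes.

175/18 minutes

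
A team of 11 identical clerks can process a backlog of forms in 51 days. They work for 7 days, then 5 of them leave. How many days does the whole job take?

263/3 days

One clerk does 1/561 of the job per day.
After 7 days with 11 clerks, 7/51 is done (44/51 left).
With 6 clerks the rate is 6/561 = 2/187, so the rest takes 44/51 ÷ 2/187 = 242/3 days.
Total = 7 + 242/3 = 263/3 days.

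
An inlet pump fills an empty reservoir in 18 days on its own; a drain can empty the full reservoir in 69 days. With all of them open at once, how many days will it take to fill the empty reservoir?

414/17 days

Net rate = 1/18 − 1/69 = (23 − 6)/414 = 17/414 per day.
Filling time = 1 ÷ (17/414) = 414/17 days.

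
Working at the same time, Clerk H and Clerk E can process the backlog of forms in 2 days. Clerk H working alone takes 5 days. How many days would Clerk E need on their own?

10/3 days

Combined rate is 1/2 per day.
Known contribution: 1/5 per day.
So Clerk E's rate is 1/2 − 1/5 = 3/10, meaning 10/3 days alone.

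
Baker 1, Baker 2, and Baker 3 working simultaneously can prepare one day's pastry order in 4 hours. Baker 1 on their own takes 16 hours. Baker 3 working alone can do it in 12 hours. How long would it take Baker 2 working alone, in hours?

48/5 hours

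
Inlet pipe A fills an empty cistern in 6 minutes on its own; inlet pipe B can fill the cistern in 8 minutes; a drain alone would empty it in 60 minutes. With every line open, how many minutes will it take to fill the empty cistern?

Net rate = 1/6 + 1/8 − 1/60 = (20 + 15 − 2)/120 = 33/120 = 11/40 per minute.
Filling time = 1 ÷ (11/40) = 40/11 minutes.

40/11 minutes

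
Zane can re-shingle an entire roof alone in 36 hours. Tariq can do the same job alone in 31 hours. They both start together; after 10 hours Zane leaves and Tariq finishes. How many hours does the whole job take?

In the first 10 hours the combined rate is 67/1116, so 335/558 of the job is done, leaving 223/558.
After Zane leaves the rate is 1/31 per hour; the remaining 223/558 takes 223/18 hours.
Total = 10 + 223/18 = 403/18 hours.

403/18 hours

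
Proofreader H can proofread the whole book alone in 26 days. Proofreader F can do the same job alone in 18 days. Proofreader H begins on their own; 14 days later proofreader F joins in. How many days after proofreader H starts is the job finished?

In the first 14 days proofreader H alone does 14/26 = 7/13 of the job, leaving 6/13.
Once everyone is working, combined rate: 1/26 + 1/18 = (9 + 13)/234 = 22/234 = 11/117 per day.
Remaining 6/13 at 11/117 per day takes 54/11 days.
Total from the start = 14 + 54/11 = 208/11 days.

208/11 days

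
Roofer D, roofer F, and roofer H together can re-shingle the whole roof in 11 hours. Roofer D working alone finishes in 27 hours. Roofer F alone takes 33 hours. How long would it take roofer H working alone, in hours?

297/7 hours

Combined rate is 1/11 per hour.
Known contribution: 1/27 + 1/33 = (11 + 9)/297 = 20/297 per hour.
So roofer H's rate is 1/11 − 20/297 = 7/297, meaning 297/7 hours alone.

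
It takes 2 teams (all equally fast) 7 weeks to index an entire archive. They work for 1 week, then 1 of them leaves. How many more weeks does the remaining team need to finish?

12 weeks

One team does 1/14 of the job per week.
After 1 week with 2 teams, 1/7 is done (6/7 left).
With 1 team the rate is 1/14, so the rest takes 6/7 ÷ 1/14 = 12 weeks.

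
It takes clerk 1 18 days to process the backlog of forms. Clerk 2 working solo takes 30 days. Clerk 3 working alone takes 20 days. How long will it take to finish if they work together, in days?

36/5 days

Combined rate: 1/18 + 1/30 + 1/20 = (10 + 6 + 9)/180 = 25/180 = 5/36 per day.
Time = 1 ÷ (5/36) = 36/5 days.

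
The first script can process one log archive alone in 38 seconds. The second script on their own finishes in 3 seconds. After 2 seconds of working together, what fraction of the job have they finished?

41/57

Combined rate: 1/38 + 1/3 = (3 + 38)/114 = 41/114 per second.
In 2 seconds they complete 2·41/114 = 41/57 of the job.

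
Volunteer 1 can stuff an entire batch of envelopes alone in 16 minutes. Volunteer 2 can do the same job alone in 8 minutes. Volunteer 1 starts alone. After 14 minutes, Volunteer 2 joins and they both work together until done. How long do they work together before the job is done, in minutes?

In the first 14 minutes Volunteer 1 alone does 14/16 = 7/8 of the job, leaving 1/8.
Once everyone is working, combined rate: 1/16 + 1/8 = (1 + 2)/16 = 3/16 per minute.
Remaining 1/8 at 3/16 per minute takes 2/3 minutes.

2/3 minutes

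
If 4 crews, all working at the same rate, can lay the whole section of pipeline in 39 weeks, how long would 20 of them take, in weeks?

Total work is 4·39 = 156 crew-weeks.
With 20 crews: 156/20 = 39/5 weeks.

39/5 weeks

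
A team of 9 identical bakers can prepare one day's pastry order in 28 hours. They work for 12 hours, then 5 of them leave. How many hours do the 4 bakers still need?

One baker does 1/252 of the job per hour.
After 12 hours with 9 bakers, 3/7 is done (4/7 left).
With 4 bakers the rate is 4/252 = 1/63, so the rest takes 4/7 ÷ 1/63 = 36 hours.

36 hours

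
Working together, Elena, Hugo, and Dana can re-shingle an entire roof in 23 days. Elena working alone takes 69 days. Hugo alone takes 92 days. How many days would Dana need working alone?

Combined rate is 1/23 per day.
Known contribution: 1/69 + 1/92 = (4 + 3)/276 = 7/276 per day.
So Dana's rate is 1/23 − 7/276 = 5/276, meaning 276/5 days alone.

276/5 days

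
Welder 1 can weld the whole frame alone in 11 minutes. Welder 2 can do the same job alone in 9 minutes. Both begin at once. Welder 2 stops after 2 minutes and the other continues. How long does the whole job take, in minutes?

77/9 minutes

In the first 2 minutes the combined rate is 20/99, so 40/99 of the job is done, leaving 59/99.
After welder 2 leaves the rate is 1/11 per minute; the remaining 59/99 takes 59/9 minutes.
Total = 2 + 59/9 = 77/9 minutes.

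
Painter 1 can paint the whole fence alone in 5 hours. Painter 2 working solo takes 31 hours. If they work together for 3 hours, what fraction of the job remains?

Combined rate: 1/5 + 1/31 = (31 + 5)/155 = 36/155 per hour.
In 3 hours they complete 3·36/155 = 108/155 of the job.
So 47/155 remains.

47/155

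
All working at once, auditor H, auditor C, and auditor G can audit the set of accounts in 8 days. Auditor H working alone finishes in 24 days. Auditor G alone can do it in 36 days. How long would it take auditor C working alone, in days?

18 days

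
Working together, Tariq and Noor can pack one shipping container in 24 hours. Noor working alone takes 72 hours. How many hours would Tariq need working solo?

36 hours

Combined rate is 1/24 per hour.
Known contribution: 1/72 per hour.
So Tariq's rate is 1/24 − 1/72 = 1/36, meaning 36 hours alone.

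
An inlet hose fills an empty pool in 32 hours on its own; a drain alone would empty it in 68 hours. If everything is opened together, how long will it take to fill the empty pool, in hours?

544/9 hours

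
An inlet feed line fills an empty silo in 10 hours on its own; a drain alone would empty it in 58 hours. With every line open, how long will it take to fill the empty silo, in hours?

Net rate = 1/10 − 1/58 = (29 − 5)/290 = 24/290 = 12/145 per hour.
Filling time = 1 ÷ (12/145) = 145/12 hours.

145/12 hours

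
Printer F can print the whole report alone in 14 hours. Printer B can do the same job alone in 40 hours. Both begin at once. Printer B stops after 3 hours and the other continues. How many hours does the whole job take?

259/20 hours

In the first 3 hours the combined rate is 27/280, so 81/280 of the job is done, leaving 199/280.
After printer B leaves the rate is 1/14 per hour; the remaining 199/280 takes 199/20 hours.
Total = 3 + 199/20 = 259/20 hours.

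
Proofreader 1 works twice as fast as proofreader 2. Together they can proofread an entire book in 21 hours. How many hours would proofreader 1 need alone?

63/2 hours

Let proofreader 2's rate be r; then proofreader 1's rate is 2r, so together (2 + 1)r = 3r = 1/21.
Thus r = 1/63 per hour.
Proofreader 2 alone: 63 hours; proofreader 1 alone: 63/2 hours.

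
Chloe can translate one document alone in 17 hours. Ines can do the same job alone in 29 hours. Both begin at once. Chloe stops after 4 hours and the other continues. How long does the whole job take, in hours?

377/17 hours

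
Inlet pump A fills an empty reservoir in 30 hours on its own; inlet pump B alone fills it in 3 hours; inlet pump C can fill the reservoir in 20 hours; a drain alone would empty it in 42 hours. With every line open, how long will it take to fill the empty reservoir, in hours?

28/11 hours

Net rate = 1/30 + 1/3 + 1/20 − 1/42 = (14 + 140 + 21 − 10)/420 = 165/420 = 11/28 per hour.
Filling time = 1 ÷ (11/28) = 28/11 hours.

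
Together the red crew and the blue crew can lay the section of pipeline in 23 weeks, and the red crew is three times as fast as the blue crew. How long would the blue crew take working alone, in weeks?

92 weeks

Let the blue crew's rate be r; then the red crew's rate is 3r, so together (3 + 1)r = 4r = 1/23.
Thus r = 1/92 per week.
The blue crew alone: 92 weeks; the red crew alone: 92/3 weeks.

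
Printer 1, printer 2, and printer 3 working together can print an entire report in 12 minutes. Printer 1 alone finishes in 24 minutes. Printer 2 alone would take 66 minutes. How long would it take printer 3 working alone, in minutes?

264/7 minutes

Combined rate is 1/12 per minute.
Known contribution: 1/24 + 1/66 = (11 + 4)/264 = 15/264 = 5/88 per minute.
So printer 3's rate is 1/12 − 5/88 = 7/264, meaning 264/7 minutes alone.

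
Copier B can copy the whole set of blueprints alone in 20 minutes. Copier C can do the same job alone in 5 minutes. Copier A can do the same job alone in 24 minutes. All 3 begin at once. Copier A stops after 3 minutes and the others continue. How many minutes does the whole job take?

7/2 minutes

In the first 3 minutes the combined rate is 7/24, so 7/8 of the job is done, leaving 1/8.
After copier A leaves the rate is 1/4 per minute; the remaining 1/8 takes 1/2 minutes.
Total = 3 + 1/2 = 7/2 minutes.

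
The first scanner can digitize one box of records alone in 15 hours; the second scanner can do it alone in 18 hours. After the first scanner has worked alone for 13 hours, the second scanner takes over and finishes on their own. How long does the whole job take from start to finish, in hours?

77/5 hours

In 13 hours the first scanner does 13/15 of the job, leaving 2/15.
The second scanner works at 1/18 per hour, so finishing takes 2/15 ÷ 1/18 = 12/5 hours.
Total time = 13 + 12/5 = 77/5 hours.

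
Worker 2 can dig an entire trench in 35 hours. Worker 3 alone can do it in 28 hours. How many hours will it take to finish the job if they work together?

140/9 hours

Combined rate: 1/35 + 1/28 = (4 + 5)/140 = 9/140 per hour.
Time = 1 ÷ (9/140) = 140/9 hours.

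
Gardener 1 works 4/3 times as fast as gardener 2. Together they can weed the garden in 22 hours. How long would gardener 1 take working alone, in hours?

Let gardener 2's rate be r; then gardener 1's rate is (4/3)r, so together (4/3 + 1)r = (7/3)r = 1/22.
Thus r = 3/154 per hour.
Gardener 2 alone: 154/3 hours; gardener 1 alone: 77/2 hours.

77/2 hours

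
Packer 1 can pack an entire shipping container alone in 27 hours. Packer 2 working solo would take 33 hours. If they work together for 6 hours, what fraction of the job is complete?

Combined rate: 1/27 + 1/33 = (11 + 9)/297 = 20/297 per hour.
In 6 hours they complete 6·20/297 = 40/99 of the job.

40/99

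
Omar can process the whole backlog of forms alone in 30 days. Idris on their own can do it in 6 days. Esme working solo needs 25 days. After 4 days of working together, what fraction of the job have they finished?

Combined rate: 1/30 + 1/6 + 1/25 = (5 + 25 + 6)/150 = 36/150 = 6/25 per day.
In 4 days they complete 4·6/25 = 24/25 of the job.

24/25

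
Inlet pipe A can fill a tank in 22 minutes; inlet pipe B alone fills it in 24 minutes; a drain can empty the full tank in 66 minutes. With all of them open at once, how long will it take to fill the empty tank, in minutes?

Net rate = 1/22 + 1/24 − 1/66 = (12 + 11 − 4)/264 = 19/264 per minute.
Filling time = 1 ÷ (19/264) = 264/19 minutes.

264/19 minutes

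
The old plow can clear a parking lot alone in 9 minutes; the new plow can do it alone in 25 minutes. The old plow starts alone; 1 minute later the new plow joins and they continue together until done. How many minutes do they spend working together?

In 1 minute the old plow does 1/9 of the job, leaving 8/9.
The old plow and the new plow together work at 34/225 per minute, so finishing takes 8/9 ÷ 34/225 = 100/17 minutes.

100/17 minutes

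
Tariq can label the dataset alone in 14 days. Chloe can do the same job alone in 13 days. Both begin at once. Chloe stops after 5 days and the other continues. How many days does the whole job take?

112/13 days

In the first 5 days the combined rate is 27/182, so 135/182 of the job is done, leaving 47/182.
After Chloe leaves the rate is 1/14 per day; the remaining 47/182 takes 47/13 days.
Total = 5 + 47/13 = 112/13 days.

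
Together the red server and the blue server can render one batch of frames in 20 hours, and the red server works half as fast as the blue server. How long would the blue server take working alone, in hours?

Let the blue server's rate be r; then the red server's rate is (1/2)r, so together (1/2 + 1)r = (3/2)r = 1/20.
Thus r = 1/30 per hour.
The blue server alone: 30 hours; the red server alone: 60 hours.

30 hours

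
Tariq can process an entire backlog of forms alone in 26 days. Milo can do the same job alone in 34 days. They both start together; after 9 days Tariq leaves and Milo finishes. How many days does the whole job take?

In the first 9 days the combined rate is 15/221, so 135/221 of the job is done, leaving 86/221.
After Tariq leaves the rate is 1/34 per day; the remaining 86/221 takes 172/13 days.
Total = 9 + 172/13 = 289/13 days.

289/13 days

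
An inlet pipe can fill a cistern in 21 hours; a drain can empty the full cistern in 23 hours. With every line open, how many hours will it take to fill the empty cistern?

Net rate = 1/21 − 1/23 = (23 − 21)/483 = 2/483 per hour.
Filling time = 1 ÷ (2/483) = 483/2 hours.

483/2 hours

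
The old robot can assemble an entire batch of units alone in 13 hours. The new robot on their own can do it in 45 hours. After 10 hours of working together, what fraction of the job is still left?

1/117

Combined rate: 1/13 + 1/45 = (45 + 13)/585 = 58/585 per hour.
In 10 hours they complete 10·58/585 = 116/117 of the job.
So 1/117 remains.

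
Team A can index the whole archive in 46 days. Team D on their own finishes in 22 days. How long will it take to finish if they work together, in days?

253/17 days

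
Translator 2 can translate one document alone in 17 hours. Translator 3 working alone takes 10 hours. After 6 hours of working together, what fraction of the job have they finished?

81/85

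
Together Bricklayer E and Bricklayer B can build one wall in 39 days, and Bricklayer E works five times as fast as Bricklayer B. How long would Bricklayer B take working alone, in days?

Let Bricklayer B's rate be r; then Bricklayer E's rate is 5r, so together (5 + 1)r = 6r = 1/39.
Thus r = 1/234 per day.
Bricklayer B alone: 234 days; Bricklayer E alone: 234/5 days.

234 days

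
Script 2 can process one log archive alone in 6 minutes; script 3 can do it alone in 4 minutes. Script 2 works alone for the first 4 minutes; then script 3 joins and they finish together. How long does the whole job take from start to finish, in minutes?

24/5 minutes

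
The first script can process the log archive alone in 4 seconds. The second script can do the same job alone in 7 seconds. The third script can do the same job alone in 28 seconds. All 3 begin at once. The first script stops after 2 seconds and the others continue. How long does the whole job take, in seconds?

14/5 seconds

In the first 2 seconds the combined rate is 3/7, so 6/7 of the job is done, leaving 1/7.
After the first script leaves the rate is 5/28 per second; the remaining 1/7 takes 4/5 seconds.
Total = 2 + 4/5 = 14/5 seconds.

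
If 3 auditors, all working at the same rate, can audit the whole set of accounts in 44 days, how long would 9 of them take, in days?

Total work is 3·44 = 132 auditor-days.
With 9 auditors: 132/9 = 44/3 days.

44/3 days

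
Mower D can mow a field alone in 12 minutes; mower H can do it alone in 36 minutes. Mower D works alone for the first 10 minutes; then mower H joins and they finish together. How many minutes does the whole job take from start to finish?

23/2 minutes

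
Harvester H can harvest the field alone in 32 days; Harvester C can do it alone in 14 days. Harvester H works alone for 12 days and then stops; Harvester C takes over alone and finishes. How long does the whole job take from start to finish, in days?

83/4 days

In 12 days Harvester H does 12/32 = 3/8 of the job, leaving 5/8.
Harvester C works at 1/14 per day, so finishing takes 5/8 ÷ 1/14 = 35/4 days.
Total time = 12 + 35/4 = 83/4 days.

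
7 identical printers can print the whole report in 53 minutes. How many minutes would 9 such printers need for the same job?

371/9 minutes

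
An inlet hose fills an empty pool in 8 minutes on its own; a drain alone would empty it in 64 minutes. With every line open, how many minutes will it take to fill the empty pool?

64/7 minutes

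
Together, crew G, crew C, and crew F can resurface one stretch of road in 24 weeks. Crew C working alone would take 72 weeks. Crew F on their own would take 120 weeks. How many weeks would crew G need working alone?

360/7 weeks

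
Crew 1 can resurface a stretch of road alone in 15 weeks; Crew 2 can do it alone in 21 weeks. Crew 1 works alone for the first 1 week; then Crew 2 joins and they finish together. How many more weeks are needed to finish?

In 1 week Crew 1 does 1/15 of the job, leaving 14/15.
Crew 1 and Crew 2 together work at 4/35 per week, so finishing takes 14/15 ÷ 4/35 = 49/6 weeks.

49/6 weeks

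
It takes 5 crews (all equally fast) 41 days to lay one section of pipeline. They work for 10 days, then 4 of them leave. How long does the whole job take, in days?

One crew does 1/205 of the job per day.
After 10 days with 5 crews, 10/41 is done (31/41 left).
With 1 crew the rate is 1/205, so the rest takes 31/41 ÷ 1/205 = 155 days.
Total = 10 + 155 = 165 days.

165 days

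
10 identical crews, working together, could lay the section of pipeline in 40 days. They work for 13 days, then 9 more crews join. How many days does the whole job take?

517/19 days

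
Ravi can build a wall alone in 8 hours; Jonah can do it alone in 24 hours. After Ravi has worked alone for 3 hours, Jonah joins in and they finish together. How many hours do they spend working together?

In 3 hours Ravi does 3/8 of the job, leaving 5/8.
Ravi and Jonah together work at 1/6 per hour, so finishing takes 5/8 ÷ 1/6 = 15/4 hours.

15/4 hours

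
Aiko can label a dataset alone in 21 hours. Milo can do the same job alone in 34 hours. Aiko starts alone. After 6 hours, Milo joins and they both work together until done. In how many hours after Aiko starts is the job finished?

168/11 hours

In the first 6 hours Aiko alone does 6/21 = 2/7 of the job, leaving 5/7.
Once everyone is working, combined rate: 1/21 + 1/34 = (34 + 21)/714 = 55/714 per hour.
Remaining 5/7 at 55/714 per hour takes 102/11 hours.
Total from the start = 6 + 102/11 = 168/11 hours.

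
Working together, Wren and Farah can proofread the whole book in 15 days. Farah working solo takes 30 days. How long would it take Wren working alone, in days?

30 days

Combined rate is 1/15 per day.
Known contribution: 1/30 per day.
So Wren's rate is 1/15 − 1/30 = 1/30, meaning 30 days alone.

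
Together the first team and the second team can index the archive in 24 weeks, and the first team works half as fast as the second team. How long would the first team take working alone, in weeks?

Let the second team's rate be r; then the first team's rate is (1/2)r, so together (1/2 + 1)r = (3/2)r = 1/24.
Thus r = 1/36 per week.
The second team alone: 36 weeks; the first team alone: 72 weeks.

72 weeks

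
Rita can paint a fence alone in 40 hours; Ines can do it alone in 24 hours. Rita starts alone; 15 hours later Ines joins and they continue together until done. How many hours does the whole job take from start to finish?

195/8 hours

In 15 hours Rita does 15/40 = 3/8 of the job, leaving 5/8.
Rita and Ines together work at 1/15 per hour, so finishing takes 5/8 ÷ 1/15 = 75/8 hours.
Total time = 15 + 75/8 = 195/8 hours.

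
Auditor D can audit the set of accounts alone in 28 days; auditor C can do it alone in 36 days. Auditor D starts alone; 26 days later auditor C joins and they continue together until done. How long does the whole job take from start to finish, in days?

In 26 days auditor D does 26/28 = 13/14 of the job, leaving 1/14.
Auditor D and auditor C together work at 4/63 per day, so finishing takes 1/14 ÷ 4/63 = 9/8 days.
Total time = 26 + 9/8 = 217/8 days.

217/8 days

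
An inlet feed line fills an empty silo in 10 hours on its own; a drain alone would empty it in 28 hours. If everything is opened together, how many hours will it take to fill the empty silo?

140/9 hours

Net rate = 1/10 − 1/28 = (14 − 5)/140 = 9/140 per hour.
Filling time = 1 ÷ (9/140) = 140/9 hours.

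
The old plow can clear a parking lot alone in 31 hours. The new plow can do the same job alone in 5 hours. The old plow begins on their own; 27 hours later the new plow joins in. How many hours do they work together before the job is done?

5/9 hours

In the first 27 hours the old plow alone does 27/31 of the job, leaving 4/31.
Once everyone is working, combined rate: 1/31 + 1/5 = (5 + 31)/155 = 36/155 per hour.
Remaining 4/31 at 36/155 per hour takes 5/9 hours.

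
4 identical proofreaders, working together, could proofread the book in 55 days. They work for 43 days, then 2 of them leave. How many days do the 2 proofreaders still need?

One proofreader does 1/220 of the job per day.
After 43 days with 4 proofreaders, 43/55 is done (12/55 left).
With 2 proofreaders the rate is 2/220 = 1/110, so the rest takes 12/55 ÷ 1/110 = 24 days.

24 days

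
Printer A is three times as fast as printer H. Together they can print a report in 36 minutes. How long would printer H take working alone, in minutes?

Let printer H's rate be r; then printer A's rate is 3r, so together (3 + 1)r = 4r = 1/36.
Thus r = 1/144 per minute.
Printer H alone: 144 minutes; printer A alone: 48 minutes.

144 minutes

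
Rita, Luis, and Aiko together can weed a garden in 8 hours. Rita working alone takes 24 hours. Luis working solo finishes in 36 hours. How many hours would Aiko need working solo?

Combined rate is 1/8 per hour.
Known contribution: 1/24 + 1/36 = (3 + 2)/72 = 5/72 per hour.
So Aiko's rate is 1/8 − 5/72 = 1/18, meaning 18 hours alone.

18 hours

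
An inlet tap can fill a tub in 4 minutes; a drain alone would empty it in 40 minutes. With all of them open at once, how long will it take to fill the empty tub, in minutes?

Net rate = 1/4 − 1/40 = (10 − 1)/40 = 9/40 per minute.
Filling time = 1 ÷ (9/40) = 40/9 minutes.

40/9 minutes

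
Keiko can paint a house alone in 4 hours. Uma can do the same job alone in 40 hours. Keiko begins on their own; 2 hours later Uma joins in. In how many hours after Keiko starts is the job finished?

In the first 2 hours Keiko alone does 2/4 = 1/2 of the job, leaving 1/2.
Once everyone is working, combined rate: 1/4 + 1/40 = (10 + 1)/40 = 11/40 per hour.
Remaining 1/2 at 11/40 per hour takes 20/11 hours.
Total from the start = 2 + 20/11 = 42/11 hours.

42/11 hours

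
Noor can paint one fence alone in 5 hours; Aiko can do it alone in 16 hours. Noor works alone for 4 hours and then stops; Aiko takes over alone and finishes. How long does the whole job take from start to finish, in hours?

36/5 hours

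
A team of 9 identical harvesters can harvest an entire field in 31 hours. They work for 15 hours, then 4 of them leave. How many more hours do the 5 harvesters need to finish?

144/5 hours

One harvester does 1/279 of the job per hour.
After 15 hours with 9 harvesters, 15/31 is done (16/31 left).
With 5 harvesters the rate is 5/279, so the rest takes 16/31 ÷ 5/279 = 144/5 hours.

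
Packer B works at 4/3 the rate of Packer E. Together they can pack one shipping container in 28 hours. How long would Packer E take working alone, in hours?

196/3 hours

Let Packer E's rate be r; then Packer B's rate is (4/3)r, so together (4/3 + 1)r = (7/3)r = 1/28.
Thus r = 3/196 per hour.
Packer E alone: 196/3 hours; Packer B alone: 49 hours.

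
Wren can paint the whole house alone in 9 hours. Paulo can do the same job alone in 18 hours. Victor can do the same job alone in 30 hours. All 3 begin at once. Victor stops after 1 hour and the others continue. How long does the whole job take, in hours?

29/5 hours

In the first 1 hour the combined rate is 1/5, so 1/5 of the job is done, leaving 4/5.
After Victor leaves the rate is 1/6 per hour; the remaining 4/5 takes 24/5 hours.
Total = 1 + 24/5 = 29/5 hours.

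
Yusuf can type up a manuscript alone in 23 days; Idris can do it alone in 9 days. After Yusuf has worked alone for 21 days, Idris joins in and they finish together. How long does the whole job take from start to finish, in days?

345/16 days

In 21 days Yusuf does 21/23 of the job, leaving 2/23.
Yusuf and Idris together work at 32/207 per day, so finishing takes 2/23 ÷ 32/207 = 9/16 days.
Total time = 21 + 9/16 = 345/16 days.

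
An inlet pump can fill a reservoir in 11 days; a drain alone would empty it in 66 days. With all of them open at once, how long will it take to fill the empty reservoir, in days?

66/5 days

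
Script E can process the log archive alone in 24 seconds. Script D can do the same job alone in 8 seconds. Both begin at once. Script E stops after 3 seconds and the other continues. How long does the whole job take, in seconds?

In the first 3 seconds the combined rate is 1/6, so 1/2 of the job is done, leaving 1/2.
After script E leaves the rate is 1/8 per second; the remaining 1/2 takes 4 seconds.
Total = 3 + 4 = 7 seconds.

7 seconds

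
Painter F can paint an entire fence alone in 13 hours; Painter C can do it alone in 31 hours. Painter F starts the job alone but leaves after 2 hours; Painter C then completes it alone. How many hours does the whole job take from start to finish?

367/13 hours

In 2 hours Painter F does 2/13 of the job, leaving 11/13.
Painter C works at 1/31 per hour, so finishing takes 11/13 ÷ 1/31 = 341/13 hours.
Total time = 2 + 341/13 = 367/13 hours.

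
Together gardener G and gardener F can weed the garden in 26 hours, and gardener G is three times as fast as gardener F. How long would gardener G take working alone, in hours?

104/3 hours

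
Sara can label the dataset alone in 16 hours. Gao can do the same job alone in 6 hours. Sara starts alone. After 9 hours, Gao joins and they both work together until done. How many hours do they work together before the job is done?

21/11 hours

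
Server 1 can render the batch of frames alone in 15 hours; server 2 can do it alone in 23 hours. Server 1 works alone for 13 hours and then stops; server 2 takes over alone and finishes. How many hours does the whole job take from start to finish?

241/15 hours

In 13 hours server 1 does 13/15 of the job, leaving 2/15.
Server 2 works at 1/23 per hour, so finishing takes 2/15 ÷ 1/23 = 46/15 hours.
Total time = 13 + 46/15 = 241/15 hours.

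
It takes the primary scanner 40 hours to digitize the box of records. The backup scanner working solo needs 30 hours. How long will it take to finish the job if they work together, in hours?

Combined rate: 1/40 + 1/30 = (3 + 4)/120 = 7/120 per hour.
Time = 1 ÷ (7/120) = 120/7 hours.

120/7 hours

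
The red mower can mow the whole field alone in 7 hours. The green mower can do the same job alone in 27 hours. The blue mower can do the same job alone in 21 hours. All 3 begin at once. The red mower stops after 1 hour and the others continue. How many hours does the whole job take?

81/8 hours

In the first 1 hour the combined rate is 43/189, so 43/189 of the job is done, leaving 146/189.
After the red mower leaves the rate is 16/189 per hour; the remaining 146/189 takes 73/8 hours.
Total = 1 + 73/8 = 81/8 hours.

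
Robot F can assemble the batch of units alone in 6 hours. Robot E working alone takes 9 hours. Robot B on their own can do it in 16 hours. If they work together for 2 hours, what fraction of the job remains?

Combined rate: 1/6 + 1/9 + 1/16 = (24 + 16 + 9)/144 = 49/144 per hour.
In 2 hours they complete 2·49/144 = 49/72 of the job.
So 23/72 remains.

23/72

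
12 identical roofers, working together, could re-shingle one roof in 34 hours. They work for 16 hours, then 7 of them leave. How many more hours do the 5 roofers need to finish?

216/5 hours

One roofer does 1/408 of the job per hour.
After 16 hours with 12 roofers, 8/17 is done (9/17 left).
With 5 roofers the rate is 5/408, so the rest takes 9/17 ÷ 5/408 = 216/5 hours.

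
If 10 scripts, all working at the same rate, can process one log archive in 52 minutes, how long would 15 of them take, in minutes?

104/3 minutes

Total work is 10·52 = 520 script-minutes.
With 15 scripts: 520/15 = 104/3 minutes.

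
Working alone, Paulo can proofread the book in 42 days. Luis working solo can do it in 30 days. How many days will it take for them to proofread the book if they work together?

Combined rate: 1/42 + 1/30 = (5 + 7)/210 = 12/210 = 2/35 per day.
Time = 1 ÷ (2/35) = 35/2 days.

35/2 days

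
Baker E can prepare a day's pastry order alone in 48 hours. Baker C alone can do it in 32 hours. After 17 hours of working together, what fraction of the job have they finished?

Combined rate: 1/48 + 1/32 = (2 + 3)/96 = 5/96 per hour.
In 17 hours they complete 17·5/96 = 85/96 of the job.

85/96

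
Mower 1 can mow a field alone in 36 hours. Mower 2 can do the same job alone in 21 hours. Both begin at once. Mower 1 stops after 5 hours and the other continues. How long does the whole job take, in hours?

217/12 hours

In the first 5 hours the combined rate is 19/252, so 95/252 of the job is done, leaving 157/252.
After Mower 1 leaves the rate is 1/21 per hour; the remaining 157/252 takes 157/12 hours.
Total = 5 + 157/12 = 217/12 hours.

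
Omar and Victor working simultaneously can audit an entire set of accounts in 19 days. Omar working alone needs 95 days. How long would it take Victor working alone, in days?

95/4 days

Combined rate is 1/19 per day.
Known contribution: 1/95 per day.
So Victor's rate is 1/19 − 1/95 = 4/95, meaning 95/4 days alone.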